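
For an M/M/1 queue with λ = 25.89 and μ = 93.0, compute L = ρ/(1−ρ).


ρ = λ/μ = 25.89/93.0 = 0.2784
L = ρ/(1−ρ) = 0.2784/(1 − 0.2784) = 0.2784/0.7216 = 0.3858

Final: 0.3858


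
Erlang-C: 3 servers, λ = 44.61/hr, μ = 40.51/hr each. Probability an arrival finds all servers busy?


a = λ/μ = 1.1012; ρ = a/3 = 0.3671
P₀ = 0.326884 (from M/M/c formula)
C(c,a) = [a^c/(c!(1−ρ))]·P₀ = [1.33540/(6·0.6329)]·0.326884
= 0.35164·0.326884 = 0.114947

Final: 0.114947


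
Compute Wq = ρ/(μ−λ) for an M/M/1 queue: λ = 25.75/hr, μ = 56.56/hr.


ρ = 25.75/56.56 = 0.4553
Wq = ρ/(μ−λ) = 0.4553/(56.56 − 25.75) = 0.4553/30.81 = 0.01478 hr

Final: 0.01478 hr


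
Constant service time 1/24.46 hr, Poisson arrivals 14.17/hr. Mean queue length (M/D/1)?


ρ = 14.17/24.46 = 0.5793
M/D/1: Lq = ρ²/(2(1−ρ)) = 0.3356/(2·0.4207) = 0.39888

Final: 0.39888


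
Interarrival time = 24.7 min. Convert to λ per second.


λ = 1/(interarrival time) in consistent units.
1 second = 0.0166667 min, so λ = 0.0166667/24.7 = 0.0006748 per second

Final: 0.0006748 /sec


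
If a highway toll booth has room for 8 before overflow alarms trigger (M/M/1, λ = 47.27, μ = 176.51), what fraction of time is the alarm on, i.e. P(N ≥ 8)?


ρ = 47.27/176.51 = 0.2678
P(N ≥ n) = ρ^n = 0.2678^8 = 0.00002646

Final: 0.00002646


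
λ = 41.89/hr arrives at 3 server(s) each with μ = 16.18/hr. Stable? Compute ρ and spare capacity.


Total capacity cμ = 3·16.18 = 48.54/hr
ρ = λ/(cμ) = 41.89/48.54 = 0.8630
Stable ⇔ ρ < 1: YES
Spare capacity = cμ − λ = 48.54 − 41.89 = 6.65/hr

Final: ρ = 0.8630; stable; margin = 6.65/hr


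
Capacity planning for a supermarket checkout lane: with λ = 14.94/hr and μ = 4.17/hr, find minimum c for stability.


Stability requires cμ > λ ⇔ c > λ/μ.
λ/μ = 14.94/4.17 = 3.5827
Minimum integer c = ⌊3.5827⌋ + 1 = 4
Check: 4·4.17 = 16.68 > 14.94, while 3·4.17 = 12.51 ≤ 14.94

Final: 4 servers


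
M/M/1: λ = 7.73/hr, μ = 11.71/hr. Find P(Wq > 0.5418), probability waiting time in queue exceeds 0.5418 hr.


ρ = 7.73/11.71 = 0.6601
P(Wq > t) = ρ·e^{−(μ−λ)t} = 0.6601·e^{−2.1564}
= 0.6601·0.115745 = 0.076406

Final: 0.076406


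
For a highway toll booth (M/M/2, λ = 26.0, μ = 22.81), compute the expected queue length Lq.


a = λ/μ = 1.1399; ρ = a/2 = 0.5699
P₀ = 0.273946
Lq = P₀·a^c·ρ / (c!·(1−ρ)²) = 0.273946·1.29926·0.5699/(2·0.18496)
= 0.54835

Final: 0.54835


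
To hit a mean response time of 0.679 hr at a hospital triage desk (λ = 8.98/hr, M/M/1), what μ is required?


W = 1/(μ−λ) ⇒ μ − λ = 1/W = 1/0.679 = 1.4728
μ = λ + 1/W = 8.98 + 1.4728 = 10.4528 per hr

Final: 10.4528 /hr


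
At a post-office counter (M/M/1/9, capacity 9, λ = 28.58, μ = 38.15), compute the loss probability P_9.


ρ = λ/μ = 28.58/38.15 = 0.7491
P_K = (1−ρ)ρ^K/(1−ρ^(K+1)) = (0.2509·0.074321)/(1 − 0.055677)
= 0.018643/0.944323 = 0.019743

Final: 0.019743


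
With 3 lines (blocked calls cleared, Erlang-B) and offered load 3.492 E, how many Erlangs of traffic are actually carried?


B(3,3.492) = 0.401275 (Erlang-B)
Carried load = a(1 − B) = 3.492·(1 − 0.401275) = 3.492·0.598725 = 2.0907 E

Final: 2.0907 Erlangs


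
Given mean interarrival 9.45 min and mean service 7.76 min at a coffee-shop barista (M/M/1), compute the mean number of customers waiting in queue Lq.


λ = 60/9.45 = 6.3492 /hr
μ = 60/7.76 = 7.7320 /hr
ρ = λ/μ = 6.3492/7.7320 = 0.8212
Lq = ρ²/(1−ρ) = 0.6743/0.1788 = 3.7706

Final: 3.7706


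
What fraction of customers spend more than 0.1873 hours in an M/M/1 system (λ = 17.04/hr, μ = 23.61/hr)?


W ~ Exponential(μ−λ) for M/M/1.
μ − λ = 23.61 − 17.04 = 6.5700
P(W > t) = e^{−(μ−λ)t} = e^{−1.2306} = 0.292129

Final: 0.292129


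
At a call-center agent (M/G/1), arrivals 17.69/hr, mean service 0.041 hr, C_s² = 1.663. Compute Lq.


ρ = λ·E[S] = 17.69·0.041 = 0.7253
Lq = ρ²(1+C_s²)/(2(1−ρ)) = 0.5260·(1+1.663)/(2·0.2747)
= 0.5260·2.6630/0.5494 = 2.54971

Final: 2.54971


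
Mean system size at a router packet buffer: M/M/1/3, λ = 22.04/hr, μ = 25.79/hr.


ρ = 22.04/25.79 = 0.8546
L = ρ[1 − (K+1)ρ^K + Kρ^(K+1)] / [(1−ρ)(1−ρ^(K+1))]
Numerator: 0.8546·(1 − 4·0.624138 + 3·0.533385) = 0.088539
Denominator: (0.1454)·(0.466615) = 0.067848
L = 0.088539/0.067848 = 1.3050

Final: 1.3050


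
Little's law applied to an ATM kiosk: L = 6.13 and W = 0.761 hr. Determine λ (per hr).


λ = L/W = 6.13/0.761 = 8.0552 /hr

Final: 8.0552 /hr


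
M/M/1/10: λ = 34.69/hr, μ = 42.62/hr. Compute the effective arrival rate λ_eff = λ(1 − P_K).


ρ = 0.8139; P_K = (1−ρ)ρ^10/(1−ρ^11) = 0.026497
λ_eff = λ(1 − P_K) = 34.69·(1 − 0.026497) = 34.69·0.973503 = 33.7708 /hr

Final: 33.7708 /hr


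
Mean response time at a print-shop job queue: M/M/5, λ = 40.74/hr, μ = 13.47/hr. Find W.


a = 3.0245; ρ = 0.6049; P₀ = 0.045384
Lq = P₀·a^c·ρ/(c!(1−ρ)²) = 0.37090
Wq = Lq/λ = 0.37090/40.74 = 0.009104 hr
W = Wq + 1/μ = 0.009104 + 0.07424 = 0.08334 hr

Final: 0.08334 hr


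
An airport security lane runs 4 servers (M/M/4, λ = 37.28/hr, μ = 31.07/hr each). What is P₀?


a = λ/μ = 37.28/31.07 = 1.1999; ρ = a/c = 0.3000
Σ_{k=0}^{3} a^k/k! (terms k=0..3) = 1.00000 + 1.19987 + 0.71985 + 0.28791 = 3.20762
Tail: a^4/(4!(1−ρ)) = 2.07271/(24·0.7000) = 0.12337
P₀ = 1/(3.20762 + 0.12337) = 1/3.33099 = 0.300211

Final: 0.300211


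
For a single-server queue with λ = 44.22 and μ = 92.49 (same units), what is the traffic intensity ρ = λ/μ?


ρ = λ/μ = 44.22/92.49 = 0.4781

Final: 0.4781


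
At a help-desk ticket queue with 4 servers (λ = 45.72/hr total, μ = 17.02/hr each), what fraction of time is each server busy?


ρ = λ/(cμ) = 45.72/(4·17.02) = 45.72/68.08 = 0.6716

Final: 0.6716


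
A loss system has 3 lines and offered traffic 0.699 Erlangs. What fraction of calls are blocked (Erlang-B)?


B(c,a) = (a^c/c!) / Σ_{k=0}^{c} a^k/k!
a^3/3! = 0.056922
Σ terms (k=0..3): 1.00000 + 0.69900 + 0.24430 + 0.05692 = 2.000223
B = 0.056922/2.000223 = 0.028458

Final: 0.028458


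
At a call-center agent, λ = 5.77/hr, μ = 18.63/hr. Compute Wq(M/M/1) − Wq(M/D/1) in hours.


ρ = 5.77/18.63 = 0.3097
Wq(M/M/1) = ρ/(μ−λ) = 0.3097/12.86 = 0.02408 hr
Wq(M/D/1) = ρ/(2(μ−λ)) = 0.01204 hr
Savings = 0.02408 − 0.01204 = 0.01204 hr

Final: 0.01204 hr


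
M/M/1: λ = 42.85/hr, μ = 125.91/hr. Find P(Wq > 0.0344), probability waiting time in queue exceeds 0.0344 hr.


ρ = 42.85/125.91 = 0.3403
P(Wq > t) = ρ·e^{−(μ−λ)t} = 0.3403·e^{−2.8573}
= 0.3403·0.057426 = 0.019543

Final: 0.019543


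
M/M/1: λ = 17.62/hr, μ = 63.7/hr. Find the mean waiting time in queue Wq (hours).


ρ = 17.62/63.7 = 0.2766
Wq = ρ/(μ−λ) = 0.2766/(63.7 − 17.62) = 0.2766/46.08 = 0.006003 hr

Final: 0.006003 hr


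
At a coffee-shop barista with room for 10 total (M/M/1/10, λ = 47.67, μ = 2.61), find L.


ρ = 47.67/2.61 = 18.2644
L = ρ[1 − (K+1)ρ^K + Kρ^(K+1)] / [(1−ρ)(1−ρ^(K+1))]
Numerator: 18.2644·(1 − 11·4130916779687.488281 + 10·75448583481878.375000) = 12950272380860820.000000
Denominator: (-17.2644)·(-75448583481877.375000) = 1302572096434250.750000
L = 12950272380860820.000000/1302572096434250.750000 = 9.9421

Final: 9.9421


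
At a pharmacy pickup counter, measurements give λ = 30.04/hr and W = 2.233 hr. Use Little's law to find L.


L = λW = 30.04·2.233 = 67.0793

Final: 67.0793


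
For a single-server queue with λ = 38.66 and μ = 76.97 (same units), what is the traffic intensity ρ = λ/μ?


ρ = λ/μ = 38.66/76.97 = 0.5023

Final: 0.5023


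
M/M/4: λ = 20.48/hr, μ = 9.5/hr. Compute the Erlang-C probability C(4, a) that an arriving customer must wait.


a = λ/μ = 2.1558; ρ = a/4 = 0.5389
P₀ = 0.109875 (from M/M/c formula)
C(c,a) = [a^c/(c!(1−ρ))]·P₀ = [21.59859/(24·0.4611)]·0.109875
= 1.95193·0.109875 = 0.214468

Final: 0.214468


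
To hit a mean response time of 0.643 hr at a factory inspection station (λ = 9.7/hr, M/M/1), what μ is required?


W = 1/(μ−λ) ⇒ μ − λ = 1/W = 1/0.643 = 1.5552
μ = λ + 1/W = 9.7 + 1.5552 = 11.2552 per hr

Final: 11.2552 /hr


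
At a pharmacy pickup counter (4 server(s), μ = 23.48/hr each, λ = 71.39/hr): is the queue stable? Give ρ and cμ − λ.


Total capacity cμ = 4·23.48 = 93.92/hr
ρ = λ/(cμ) = 71.39/93.92 = 0.7601
Stable ⇔ ρ < 1: YES
Spare capacity = cμ − λ = 93.92 − 71.39 = 22.53/hr

Final: ρ = 0.7601; stable; margin = 22.53/hr


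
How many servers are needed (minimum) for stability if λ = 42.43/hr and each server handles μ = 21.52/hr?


Stability requires cμ > λ ⇔ c > λ/μ.
λ/μ = 42.43/21.52 = 1.9717
Minimum integer c = ⌊1.9717⌋ + 1 = 2
Check: 2·21.52 = 43.04 > 42.43, while 1·21.52 = 21.52 ≤ 42.43

Final: 2 servers


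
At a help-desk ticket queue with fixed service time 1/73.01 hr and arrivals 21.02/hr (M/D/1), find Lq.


ρ = 21.02/73.01 = 0.2879
M/D/1: Lq = ρ²/(2(1−ρ)) = 0.08289/(2·0.7121) = 0.05820

Final: 0.05820


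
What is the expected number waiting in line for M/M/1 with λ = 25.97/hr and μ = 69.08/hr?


ρ = 25.97/69.08 = 0.3759
Lq = ρ²/(1−ρ) = 0.1413/0.6241 = 0.2265

Final: 0.2265


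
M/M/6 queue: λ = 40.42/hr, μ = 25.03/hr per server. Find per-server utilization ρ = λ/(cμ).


ρ = λ/(cμ) = 40.42/(6·25.03) = 40.42/150.18 = 0.2691

Final: 0.2691


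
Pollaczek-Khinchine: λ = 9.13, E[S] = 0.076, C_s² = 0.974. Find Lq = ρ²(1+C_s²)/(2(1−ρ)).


ρ = λ·E[S] = 9.13·0.076 = 0.6939
Lq = ρ²(1+C_s²)/(2(1−ρ)) = 0.4815·(1+0.974)/(2·0.3061)
= 0.4815·1.9740/0.6122 = 1.55237

Final: 1.55237


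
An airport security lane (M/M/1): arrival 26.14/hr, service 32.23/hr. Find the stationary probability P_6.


ρ = 26.14/32.23 = 0.8110
P_n = (1−ρ)·ρ^n = (1 − 0.8110)·0.8110^6 = 0.1890·0.284624 = 0.053781

Final: 0.053781


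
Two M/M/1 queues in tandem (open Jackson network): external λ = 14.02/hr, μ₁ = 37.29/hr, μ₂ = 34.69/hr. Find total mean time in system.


Each node sees arrival rate λ = 14.02/hr (tandem ⇒ throughput preserved).
W₁ = 1/(μ₁−λ) = 1/(37.29−14.02) = 0.04297 hr
W₂ = 1/(μ₂−λ) = 1/(34.69−14.02) = 0.04838 hr
W_total = W₁ + W₂ = 0.04297 + 0.04838 = 0.09135 hr

Final: 0.09135 hr


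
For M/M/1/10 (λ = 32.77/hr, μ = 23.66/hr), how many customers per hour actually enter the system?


ρ = 1.3850; P_K = (1−ρ)ρ^10/(1−ρ^11) = 0.285945
λ_eff = λ(1 − P_K) = 32.77·(1 − 0.285945) = 32.77·0.714055 = 23.3996 /hr

Final: 23.3996 /hr


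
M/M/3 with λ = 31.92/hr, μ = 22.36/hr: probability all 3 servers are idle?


a = λ/μ = 31.92/22.36 = 1.4275; ρ = a/c = 0.4758
Σ_{k=0}^{2} a^k/k! (terms k=0..2) = 1.00000 + 1.42755 + 1.01895 = 3.44650
Tail: a^3/(3!(1−ρ)) = 2.90920/(6·0.5242) = 0.92505
P₀ = 1/(3.44650 + 0.92505) = 1/4.37155 = 0.228752

Final: 0.228752


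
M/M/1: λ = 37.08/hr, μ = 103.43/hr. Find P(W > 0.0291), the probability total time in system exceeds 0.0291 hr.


W ~ Exponential(μ−λ) for M/M/1.
μ − λ = 103.43 − 37.08 = 66.3500
P(W > t) = e^{−(μ−λ)t} = e^{−1.9308} = 0.145034

Final: 0.145034


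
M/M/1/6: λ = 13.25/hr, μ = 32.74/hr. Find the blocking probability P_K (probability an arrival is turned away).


ρ = λ/μ = 13.25/32.74 = 0.4047
P_K = (1−ρ)ρ^K/(1−ρ^(K+1)) = (0.5953·0.004394)/(1 − 0.001778)
= 0.002616/0.998222 = 0.002620

Final: 0.002620


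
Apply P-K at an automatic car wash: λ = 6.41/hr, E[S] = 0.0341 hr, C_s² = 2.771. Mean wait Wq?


ρ = λ·E[S] = 6.41·0.0341 = 0.2186
E[S²] = E[S]²(1+C_s²) = 0.0341²·(1+2.771) = 0.004385
Wq = λ·E[S²]/(2(1−ρ)) = 6.41·0.004385/(2·0.7814) = 0.01798 hr

Final: 0.01798 hr


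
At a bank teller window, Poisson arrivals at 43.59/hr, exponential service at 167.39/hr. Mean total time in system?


W = 1/(μ−λ) = 1/(167.39 − 43.59) = 1/123.80 = 0.008078 hr

Final: 0.008078 hr


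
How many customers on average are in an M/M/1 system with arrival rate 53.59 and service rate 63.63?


ρ = λ/μ = 53.59/63.63 = 0.8422
L = ρ/(1−ρ) = 0.8422/(1 − 0.8422) = 0.8422/0.1578 = 5.3376

Final: 5.3376


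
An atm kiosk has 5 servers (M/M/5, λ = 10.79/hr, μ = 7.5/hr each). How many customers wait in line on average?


a = λ/μ = 1.4387; ρ = a/5 = 0.2877
P₀ = 0.236942
Lq = P₀·a^c·ρ / (c!·(1−ρ)²) = 0.236942·6.16312·0.2877/(120·0.50732)
= 0.006902

Final: 0.006902


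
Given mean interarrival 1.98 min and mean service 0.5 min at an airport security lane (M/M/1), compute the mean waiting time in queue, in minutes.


λ = 60/1.98 = 30.3030 /hr
μ = 60/0.5 = 120.0000 /hr
ρ = λ/μ = 30.3030/120.0000 = 0.2525
Wq = ρ/(μ−λ) = 0.2525/(120.0000−30.3030) = 0.002815 hr
In minutes: 0.002815·60 = 0.1689 min

Final: 0.1689 min


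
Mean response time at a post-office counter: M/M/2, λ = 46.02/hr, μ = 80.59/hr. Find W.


a = 0.5710; ρ = 0.2855; P₀ = 0.555792
Lq = P₀·a^c·ρ/(c!(1−ρ)²) = 0.05068
Wq = Lq/λ = 0.05068/46.02 = 0.001101 hr
W = Wq + 1/μ = 0.001101 + 0.01241 = 0.01351 hr

Final: 0.01351 hr


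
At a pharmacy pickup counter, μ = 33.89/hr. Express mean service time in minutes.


Mean service time = 1/μ = 1/33.89 hour = 0.02951 hour
In minutes: 0.02951 × 60 = 1.7704 min

Final: 1.7704 min


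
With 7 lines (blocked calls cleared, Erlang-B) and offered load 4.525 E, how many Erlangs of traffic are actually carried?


B(7,4.525) = 0.091630 (Erlang-B)
Carried load = a(1 − B) = 4.525·(1 − 0.091630) = 4.525·0.908370 = 4.1104 E

Final: 4.1104 Erlangs


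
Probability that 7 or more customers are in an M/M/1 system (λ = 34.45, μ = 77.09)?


ρ = 34.45/77.09 = 0.4469
P(N ≥ n) = ρ^n = 0.4469^7 = 0.003559

Final: 0.003559


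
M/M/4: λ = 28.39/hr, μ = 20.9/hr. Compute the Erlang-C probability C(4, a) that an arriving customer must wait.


a = λ/μ = 1.3584; ρ = a/4 = 0.3396
P₀ = 0.255525 (from M/M/c formula)
C(c,a) = [a^c/(c!(1−ρ))]·P₀ = [3.40468/(24·0.6604)]·0.255525
= 0.21481·0.255525 = 0.054889

Final: 0.054889


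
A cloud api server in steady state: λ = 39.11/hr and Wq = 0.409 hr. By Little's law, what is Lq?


Lq = λWq = 39.11·0.409 = 15.9960

Final: 15.9960


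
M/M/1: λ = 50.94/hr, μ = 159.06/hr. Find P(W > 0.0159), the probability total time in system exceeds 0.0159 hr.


W ~ Exponential(μ−λ) for M/M/1.
μ − λ = 159.06 − 50.94 = 108.1200
P(W > t) = e^{−(μ−λ)t} = e^{−1.7191} = 0.179226

Final: 0.179226


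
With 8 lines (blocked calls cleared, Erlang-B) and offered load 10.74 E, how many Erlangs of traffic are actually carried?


B(8,10.74) = 0.371651 (Erlang-B)
Carried load = a(1 − B) = 10.74·(1 − 0.371651) = 10.74·0.628349 = 6.7485 E

Final: 6.7485 Erlangs


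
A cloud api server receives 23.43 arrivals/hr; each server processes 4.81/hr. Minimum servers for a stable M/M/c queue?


Stability requires cμ > λ ⇔ c > λ/μ.
λ/μ = 23.43/4.81 = 4.8711
Minimum integer c = ⌊4.8711⌋ + 1 = 5
Check: 5·4.81 = 24.05 > 23.43, while 4·4.81 = 19.24 ≤ 23.43

Final: 5 servers


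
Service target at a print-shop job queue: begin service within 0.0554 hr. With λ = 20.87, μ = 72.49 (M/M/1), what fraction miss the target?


ρ = 20.87/72.49 = 0.2879
P(Wq > t) = ρ·e^{−(μ−λ)t} = 0.2879·e^{−2.8597}
= 0.2879·0.057283 = 0.016492

Final: 0.016492


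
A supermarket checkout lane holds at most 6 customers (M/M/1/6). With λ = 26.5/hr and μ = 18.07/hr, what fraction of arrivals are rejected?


ρ = λ/μ = 26.5/18.07 = 1.4665
P_K = (1−ρ)ρ^K/(1−ρ^(K+1)) = (-0.4665·9.947784)/(1 − 14.588615)
= -4.640831/-13.588615 = 0.341523

Final: 0.341523


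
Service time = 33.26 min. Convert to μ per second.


μ = 1/(service time) in consistent units.
1 second = 0.0166667 min, so μ = 0.0166667/33.26 = 0.0005011 per second

Final: 0.0005011 /sec


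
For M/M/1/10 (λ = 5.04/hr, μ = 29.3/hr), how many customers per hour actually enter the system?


ρ = 0.1720; P_K = (1−ρ)ρ^10/(1−ρ^11) = 0.00000001878
λ_eff = λ(1 − P_K) = 5.04·(1 − 0.00000001878) = 5.04·1.000000 = 5.0400 /hr

Final: 5.0400 /hr


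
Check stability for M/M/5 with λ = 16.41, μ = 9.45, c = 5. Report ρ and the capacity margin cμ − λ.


Total capacity cμ = 5·9.45 = 47.25/hr
ρ = λ/(cμ) = 16.41/47.25 = 0.3473
Stable ⇔ ρ < 1: YES
Spare capacity = cμ − λ = 47.25 − 16.41 = 30.84/hr

Final: ρ = 0.3473; stable; margin = 30.84/hr


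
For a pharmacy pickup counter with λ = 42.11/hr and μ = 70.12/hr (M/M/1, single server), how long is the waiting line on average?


ρ = 42.11/70.12 = 0.6005
Lq = ρ²/(1−ρ) = 0.3607/0.3995 = 0.9028

Final: 0.9028


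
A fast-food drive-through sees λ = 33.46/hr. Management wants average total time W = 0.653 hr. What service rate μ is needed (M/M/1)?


W = 1/(μ−λ) ⇒ μ − λ = 1/W = 1/0.653 = 1.5314
μ = λ + 1/W = 33.46 + 1.5314 = 34.9914 per hr

Final: 34.9914 /hr


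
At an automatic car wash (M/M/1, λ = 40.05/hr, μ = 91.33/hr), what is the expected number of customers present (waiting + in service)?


ρ = λ/μ = 40.05/91.33 = 0.4385
L = ρ/(1−ρ) = 0.4385/(1 − 0.4385) = 0.4385/0.5615 = 0.7810

Final: 0.7810


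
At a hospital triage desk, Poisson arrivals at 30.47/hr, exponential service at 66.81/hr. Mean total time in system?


W = 1/(μ−λ) = 1/(66.81 − 30.47) = 1/36.34 = 0.02752 hr

Final: 0.02752 hr


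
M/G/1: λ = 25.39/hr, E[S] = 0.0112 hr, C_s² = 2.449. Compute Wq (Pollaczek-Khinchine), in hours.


ρ = λ·E[S] = 25.39·0.0112 = 0.2844
E[S²] = E[S]²(1+C_s²) = 0.0112²·(1+2.449) = 0.0004326
Wq = λ·E[S²]/(2(1−ρ)) = 25.39·0.0004326/(2·0.7156) = 0.007675 hr

Final: 0.007675 hr


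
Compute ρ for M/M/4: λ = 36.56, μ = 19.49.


ρ = λ/(cμ) = 36.56/(4·19.49) = 36.56/77.96 = 0.4690

Final: 0.4690


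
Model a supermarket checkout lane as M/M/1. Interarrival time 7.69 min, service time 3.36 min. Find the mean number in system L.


λ = 60/7.69 = 7.8023 /hr
μ = 60/3.36 = 17.8571 /hr
ρ = λ/μ = 7.8023/17.8571 = 0.4369
L = ρ/(1−ρ) = 0.4369/0.5631 = 0.7760

Final: 0.7760


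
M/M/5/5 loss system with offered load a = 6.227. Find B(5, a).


B(c,a) = (a^c/c!) / Σ_{k=0}^{c} a^k/k!
a^5/5! = 78.021282
Σ terms (k=0..5): 1.00000 + 6.22700 + 19.38776 + 40.24254 + 62.64757 + 78.02128 = 207.526152
B = 78.021282/207.526152 = 0.375959

Final: 0.375959


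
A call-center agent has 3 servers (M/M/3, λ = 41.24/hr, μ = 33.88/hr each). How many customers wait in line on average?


a = λ/μ = 1.2172; ρ = a/3 = 0.4057
P₀ = 0.288692
Lq = P₀·a^c·ρ / (c!·(1−ρ)²) = 0.288692·1.80354·0.4057/(6·0.35314)
= 0.09971

Final: 0.09971


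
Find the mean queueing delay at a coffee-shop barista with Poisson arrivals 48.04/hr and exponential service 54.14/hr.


ρ = 48.04/54.14 = 0.8873
Wq = ρ/(μ−λ) = 0.8873/(54.14 − 48.04) = 0.8873/6.10 = 0.1455 hr

Final: 0.1455 hr


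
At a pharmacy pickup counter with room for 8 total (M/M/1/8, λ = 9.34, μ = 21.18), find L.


ρ = 9.34/21.18 = 0.4410
L = ρ[1 − (K+1)ρ^K + Kρ^(K+1)] / [(1−ρ)(1−ρ^(K+1))]
Numerator: 0.4410·(1 − 9·0.001430 + 8·0.0006306) = 0.437531
Denominator: (0.5590)·(0.999369) = 0.558665
L = 0.437531/0.558665 = 0.7832

Final: 0.7832


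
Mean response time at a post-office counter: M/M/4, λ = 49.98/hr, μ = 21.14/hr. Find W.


a = 2.3642; ρ = 0.5911; P₀ = 0.086618
Lq = P₀·a^c·ρ/(c!(1−ρ)²) = 0.39854
Wq = Lq/λ = 0.39854/49.98 = 0.007974 hr
W = Wq + 1/μ = 0.007974 + 0.04730 = 0.05528 hr

Final: 0.05528 hr


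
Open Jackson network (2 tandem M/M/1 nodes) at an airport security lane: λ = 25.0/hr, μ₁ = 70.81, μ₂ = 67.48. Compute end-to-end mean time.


Each node sees arrival rate λ = 25.0/hr (tandem ⇒ throughput preserved).
W₁ = 1/(μ₁−λ) = 1/(70.81−25.0) = 0.02183 hr
W₂ = 1/(μ₂−λ) = 1/(67.48−25.0) = 0.02354 hr
W_total = W₁ + W₂ = 0.02183 + 0.02354 = 0.04537 hr

Final: 0.04537 hr


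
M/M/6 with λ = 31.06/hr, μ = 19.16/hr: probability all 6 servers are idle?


a = λ/μ = 31.06/19.16 = 1.6211; ρ = a/c = 0.2702
Σ_{k=0}^{5} a^k/k! (terms k=0..5) = 1.00000 + 1.62109 + 1.31396 + 0.71001 + 0.28775 + 0.09329 = 5.02610
Tail: a^6/(6!(1−ρ)) = 18.14829/(720·0.7298) = 0.03454
P₀ = 1/(5.02610 + 0.03454) = 1/5.06064 = 0.197604

Final: 0.197604


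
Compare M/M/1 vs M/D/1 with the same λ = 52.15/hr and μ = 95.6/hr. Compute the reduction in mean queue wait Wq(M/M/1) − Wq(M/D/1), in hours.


ρ = 52.15/95.6 = 0.5455
Wq(M/M/1) = ρ/(μ−λ) = 0.5455/43.45 = 0.01255 hr
Wq(M/D/1) = ρ/(2(μ−λ)) = 0.006277 hr
Savings = 0.01255 − 0.006277 = 0.006277 hr

Final: 0.006277 hr


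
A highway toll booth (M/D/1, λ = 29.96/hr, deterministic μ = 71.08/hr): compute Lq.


ρ = 29.96/71.08 = 0.4215
M/D/1: Lq = ρ²/(2(1−ρ)) = 0.1777/(2·0.5785) = 0.15355

Final: 0.15355


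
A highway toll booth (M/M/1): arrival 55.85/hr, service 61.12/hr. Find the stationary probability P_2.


ρ = 55.85/61.12 = 0.9138
P_n = (1−ρ)·ρ^n = (1 − 0.9138)·0.9138^2 = 0.08622·0.834987 = 0.071996

Final: 0.071996


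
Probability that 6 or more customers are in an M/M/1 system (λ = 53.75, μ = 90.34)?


ρ = 53.75/90.34 = 0.5950
P(N ≥ n) = ρ^n = 0.5950^6 = 0.044360

Final: 0.044360


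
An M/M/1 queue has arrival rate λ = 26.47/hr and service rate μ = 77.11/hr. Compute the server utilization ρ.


ρ = λ/μ = 26.47/77.11 = 0.3433

Final: 0.3433


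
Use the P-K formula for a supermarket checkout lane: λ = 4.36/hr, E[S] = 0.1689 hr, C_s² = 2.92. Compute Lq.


ρ = λ·E[S] = 4.36·0.1689 = 0.7364
Lq = ρ²(1+C_s²)/(2(1−ρ)) = 0.5423·(1+2.92)/(2·0.2636)
= 0.5423·3.9200/0.5272 = 4.03227

Final: 4.03227


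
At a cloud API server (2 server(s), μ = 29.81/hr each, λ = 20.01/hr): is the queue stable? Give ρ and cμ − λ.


Total capacity cμ = 2·29.81 = 59.62/hr
ρ = λ/(cμ) = 20.01/59.62 = 0.3356
Stable ⇔ ρ < 1: YES
Spare capacity = cμ − λ = 59.62 − 20.01 = 39.61/hr

Final: ρ = 0.3356; stable; margin = 39.61/hr


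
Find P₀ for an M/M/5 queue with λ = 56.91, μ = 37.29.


a = λ/μ = 56.91/37.29 = 1.5261; ρ = a/c = 0.3052
Σ_{k=0}^{4} a^k/k! (terms k=0..4) = 1.00000 + 1.52615 + 1.16456 + 0.59243 + 0.22603 = 4.50917
Tail: a^5/(5!(1−ρ)) = 8.27906/(120·0.6948) = 0.09930
P₀ = 1/(4.50917 + 0.09930) = 1/4.60847 = 0.216992

Final: 0.216992


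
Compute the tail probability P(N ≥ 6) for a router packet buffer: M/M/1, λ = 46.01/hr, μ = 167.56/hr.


ρ = 46.01/167.56 = 0.2746
P(N ≥ n) = ρ^n = 0.2746^6 = 0.0004286

Final: 0.0004286


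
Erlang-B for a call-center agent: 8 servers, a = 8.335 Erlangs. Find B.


B(c,a) = (a^c/c!) / Σ_{k=0}^{c} a^k/k!
a^8/8! = 577.729189
Σ terms (k=0..8): 1.00000 + 8.33500 + 34.73611 + 96.50850 + 201.09959 + 335.23301 + 465.69452 + 554.50912 + 577.72919 = 2274.845034
B = 577.729189/2274.845034 = 0.253964

Final: 0.253964


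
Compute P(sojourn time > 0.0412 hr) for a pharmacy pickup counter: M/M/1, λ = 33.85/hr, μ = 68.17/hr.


W ~ Exponential(μ−λ) for M/M/1.
μ − λ = 68.17 − 33.85 = 34.3200
P(W > t) = e^{−(μ−λ)t} = e^{−1.4140} = 0.243173

Final: 0.243173


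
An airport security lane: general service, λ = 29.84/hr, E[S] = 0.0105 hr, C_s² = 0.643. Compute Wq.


ρ = λ·E[S] = 29.84·0.0105 = 0.3133
E[S²] = E[S]²(1+C_s²) = 0.0105²·(1+0.643) = 0.0001811
Wq = λ·E[S²]/(2(1−ρ)) = 29.84·0.0001811/(2·0.6867) = 0.003936 hr

Final: 0.003936 hr


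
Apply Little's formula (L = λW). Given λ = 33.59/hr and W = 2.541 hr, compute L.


L = λW = 33.59·2.541 = 85.3522

Final: 85.3522


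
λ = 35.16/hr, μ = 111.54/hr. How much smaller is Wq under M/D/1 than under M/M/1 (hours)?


ρ = 35.16/111.54 = 0.3152
Wq(M/M/1) = ρ/(μ−λ) = 0.3152/76.38 = 0.004127 hr
Wq(M/D/1) = ρ/(2(μ−λ)) = 0.002064 hr
Savings = 0.004127 − 0.002064 = 0.002064 hr

Final: 0.002064 hr


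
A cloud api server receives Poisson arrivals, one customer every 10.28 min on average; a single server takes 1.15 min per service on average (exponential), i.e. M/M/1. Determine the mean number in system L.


λ = 60/10.28 = 5.8366 /hr
μ = 60/1.15 = 52.1739 /hr
ρ = λ/μ = 5.8366/52.1739 = 0.1119
L = ρ/(1−ρ) = 0.1119/0.8881 = 0.1260

Final: 0.1260


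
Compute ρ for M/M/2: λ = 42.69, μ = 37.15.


ρ = λ/(cμ) = 42.69/(2·37.15) = 42.69/74.30 = 0.5746

Final: 0.5746


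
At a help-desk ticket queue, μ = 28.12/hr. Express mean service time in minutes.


Mean service time = 1/μ = 1/28.12 hour = 0.03556 hour
In minutes: 0.03556 × 60 = 2.1337 min

Final: 2.1337 min


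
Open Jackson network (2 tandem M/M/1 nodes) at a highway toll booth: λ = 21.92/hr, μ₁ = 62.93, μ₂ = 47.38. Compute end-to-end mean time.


Each node sees arrival rate λ = 21.92/hr (tandem ⇒ throughput preserved).
W₁ = 1/(μ₁−λ) = 1/(62.93−21.92) = 0.02438 hr
W₂ = 1/(μ₂−λ) = 1/(47.38−21.92) = 0.03928 hr
W_total = W₁ + W₂ = 0.02438 + 0.03928 = 0.06366 hr

Final: 0.06366 hr


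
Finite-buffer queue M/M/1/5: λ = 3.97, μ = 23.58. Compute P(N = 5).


ρ = λ/μ = 3.97/23.58 = 0.1684
P_K = (1−ρ)ρ^K/(1−ρ^(K+1)) = (0.8316·0.0001353)/(1 − 0.00002278)
= 0.0001125/0.999977 = 0.0001125

Final: 0.0001125


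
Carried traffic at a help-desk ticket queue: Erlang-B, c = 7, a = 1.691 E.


B(7,1.691) = 0.001447 (Erlang-B)
Carried load = a(1 − B) = 1.691·(1 − 0.001447) = 1.691·0.998553 = 1.6886 E

Final: 1.6886 Erlangs


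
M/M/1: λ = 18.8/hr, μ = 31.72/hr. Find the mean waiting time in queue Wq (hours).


ρ = 18.8/31.72 = 0.5927
Wq = ρ/(μ−λ) = 0.5927/(31.72 − 18.8) = 0.5927/12.92 = 0.04587 hr

Final: 0.04587 hr


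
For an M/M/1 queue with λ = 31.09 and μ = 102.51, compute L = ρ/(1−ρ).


ρ = λ/μ = 31.09/102.51 = 0.3033
L = ρ/(1−ρ) = 0.3033/(1 − 0.3033) = 0.3033/0.6967 = 0.4353

Final: 0.4353


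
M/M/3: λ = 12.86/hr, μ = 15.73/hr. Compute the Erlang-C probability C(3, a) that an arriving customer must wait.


a = λ/μ = 0.8175; ρ = a/3 = 0.2725
P₀ = 0.439189 (from M/M/c formula)
C(c,a) = [a^c/(c!(1−ρ))]·P₀ = [0.54643/(6·0.7275)]·0.439189
= 0.12519·0.439189 = 0.054981

Final: 0.054981


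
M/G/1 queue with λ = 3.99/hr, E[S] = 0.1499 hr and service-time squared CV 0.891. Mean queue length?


ρ = λ·E[S] = 3.99·0.1499 = 0.5981
Lq = ρ²(1+C_s²)/(2(1−ρ)) = 0.3577·(1+0.891)/(2·0.4019)
= 0.3577·1.8910/0.8038 = 0.84158

Final: 0.84158


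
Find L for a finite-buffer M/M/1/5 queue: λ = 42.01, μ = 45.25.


ρ = 42.01/45.25 = 0.9284
L = ρ[1 − (K+1)ρ^K + Kρ^(K+1)] / [(1−ρ)(1−ρ^(K+1))]
Numerator: 0.9284·(1 − 6·0.689716 + 5·0.640331) = 0.058821
Denominator: (0.07160)·(0.359669) = 0.025753
L = 0.058821/0.025753 = 2.2840

Final: 2.2840


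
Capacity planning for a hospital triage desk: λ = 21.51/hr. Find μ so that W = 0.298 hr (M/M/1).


W = 1/(μ−λ) ⇒ μ − λ = 1/W = 1/0.298 = 3.3557
μ = λ + 1/W = 21.51 + 3.3557 = 24.8657 per hr

Final: 24.8657 /hr


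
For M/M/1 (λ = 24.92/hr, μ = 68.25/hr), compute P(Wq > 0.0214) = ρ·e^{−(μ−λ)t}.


ρ = 24.92/68.25 = 0.3651
P(Wq > t) = ρ·e^{−(μ−λ)t} = 0.3651·e^{−0.9273}
= 0.3651·0.395635 = 0.144458

Final: 0.144458


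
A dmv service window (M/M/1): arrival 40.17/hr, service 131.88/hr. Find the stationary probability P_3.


ρ = 40.17/131.88 = 0.3046
P_n = (1−ρ)·ρ^n = (1 − 0.3046)·0.3046^3 = 0.6954·0.028260 = 0.019652

Final: 0.019652


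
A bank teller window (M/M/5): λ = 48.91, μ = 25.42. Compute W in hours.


a = 1.9241; ρ = 0.3848; P₀ = 0.145126
Lq = P₀·a^c·ρ/(c!(1−ρ)²) = 0.03243
Wq = Lq/λ = 0.03243/48.91 = 0.0006630 hr
W = Wq + 1/μ = 0.0006630 + 0.03934 = 0.04000 hr

Final: 0.04000 hr


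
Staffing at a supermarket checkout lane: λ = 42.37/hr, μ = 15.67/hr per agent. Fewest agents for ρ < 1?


Stability requires cμ > λ ⇔ c > λ/μ.
λ/μ = 42.37/15.67 = 2.7039
Minimum integer c = ⌊2.7039⌋ + 1 = 3
Check: 3·15.67 = 47.01 > 42.37, while 2·15.67 = 31.34 ≤ 42.37

Final: 3 servers


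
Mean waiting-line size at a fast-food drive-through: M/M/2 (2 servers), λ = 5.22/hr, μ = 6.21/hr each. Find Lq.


a = λ/μ = 0.8406; ρ = a/2 = 0.4203
P₀ = 0.408163
Lq = P₀·a^c·ρ / (c!·(1−ρ)²) = 0.408163·0.70657·0.4203/(2·0.33606)
= 0.18034

Final: 0.18034


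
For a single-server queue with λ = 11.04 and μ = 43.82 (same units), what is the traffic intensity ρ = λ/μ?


ρ = λ/μ = 11.04/43.82 = 0.2519

Final: 0.2519


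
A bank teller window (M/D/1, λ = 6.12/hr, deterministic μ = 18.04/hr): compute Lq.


ρ = 6.12/18.04 = 0.3392
M/D/1: Lq = ρ²/(2(1−ρ)) = 0.1151/(2·0.6608) = 0.08709

Final: 0.08709


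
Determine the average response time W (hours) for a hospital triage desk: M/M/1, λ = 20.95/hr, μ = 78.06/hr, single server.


W = 1/(μ−λ) = 1/(78.06 − 20.95) = 1/57.11 = 0.01751 hr

Final: 0.01751 hr


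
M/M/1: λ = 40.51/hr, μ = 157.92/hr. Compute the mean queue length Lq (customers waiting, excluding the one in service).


ρ = 40.51/157.92 = 0.2565
Lq = ρ²/(1−ρ) = 0.06580/0.7435 = 0.08851

Final: 0.08851


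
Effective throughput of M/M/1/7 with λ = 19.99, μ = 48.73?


ρ = 0.4102; P_K = (1−ρ)ρ^7/(1−ρ^8) = 0.001154
λ_eff = λ(1 − P_K) = 19.99·(1 − 0.001154) = 19.99·0.998846 = 19.9669 /hr

Final: 19.9669 /hr


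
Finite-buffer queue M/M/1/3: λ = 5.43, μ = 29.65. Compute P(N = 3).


ρ = λ/μ = 5.43/29.65 = 0.1831
P_K = (1−ρ)ρ^K/(1−ρ^(K+1)) = (0.8169·0.006142)/(1 − 0.001125)
= 0.005017/0.998875 = 0.005023

Final: 0.005023


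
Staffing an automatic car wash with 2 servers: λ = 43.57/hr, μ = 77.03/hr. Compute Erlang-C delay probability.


a = λ/μ = 0.5656; ρ = a/2 = 0.2828
P₀ = 0.559075 (from M/M/c formula)
C(c,a) = [a^c/(c!(1−ρ))]·P₀ = [0.31993/(2·0.7172)]·0.559075
= 0.22304·0.559075 = 0.124699

Final: 0.124699


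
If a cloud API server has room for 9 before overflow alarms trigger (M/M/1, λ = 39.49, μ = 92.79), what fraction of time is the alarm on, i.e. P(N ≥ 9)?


ρ = 39.49/92.79 = 0.4256
P(N ≥ n) = ρ^n = 0.4256^9 = 0.0004580

Final: 0.0004580


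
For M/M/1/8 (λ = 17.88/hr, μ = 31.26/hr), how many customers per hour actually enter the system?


ρ = 0.5720; P_K = (1−ρ)ρ^8/(1−ρ^9) = 0.004936
λ_eff = λ(1 − P_K) = 17.88·(1 − 0.004936) = 17.88·0.995064 = 17.7917 /hr

Final: 17.7917 /hr


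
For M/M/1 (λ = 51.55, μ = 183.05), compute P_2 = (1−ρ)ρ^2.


ρ = 51.55/183.05 = 0.2816
P_n = (1−ρ)·ρ^n = (1 − 0.2816)·0.2816^2 = 0.7184·0.079308 = 0.056974

Final: 0.056974


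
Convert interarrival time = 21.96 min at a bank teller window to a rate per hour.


λ = 1/(interarrival time) in consistent units.
1 hour = 60 min, so λ = 60/21.96 = 2.7322 per hour

Final: 2.7322 /hr


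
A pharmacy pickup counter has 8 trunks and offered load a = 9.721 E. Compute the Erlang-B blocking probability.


B(c,a) = (a^c/c!) / Σ_{k=0}^{c} a^k/k!
a^8/8! = 1977.730092
Σ terms (k=0..8): 1.00000 + 9.72100 + 47.24892 + 153.10225 + 372.07675 + 723.39161 + 1172.01498 + 1627.59394 + 1977.73009 = 6083.879551
B = 1977.730092/6083.879551 = 0.325077

Final: 0.325077


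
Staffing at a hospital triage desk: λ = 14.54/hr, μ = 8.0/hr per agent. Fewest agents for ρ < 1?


Stability requires cμ > λ ⇔ c > λ/μ.
λ/μ = 14.54/8.0 = 1.8175
Minimum integer c = ⌊1.8175⌋ + 1 = 2
Check: 2·8.0 = 16.00 > 14.54, while 1·8.0 = 8.00 ≤ 14.54

Final: 2 servers


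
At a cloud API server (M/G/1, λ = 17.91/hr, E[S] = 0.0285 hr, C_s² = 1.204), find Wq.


ρ = λ·E[S] = 17.91·0.0285 = 0.5104
E[S²] = E[S]²(1+C_s²) = 0.0285²·(1+1.204) = 0.001790
Wq = λ·E[S²]/(2(1−ρ)) = 17.91·0.001790/(2·0.4896) = 0.03275 hr

Final: 0.03275 hr


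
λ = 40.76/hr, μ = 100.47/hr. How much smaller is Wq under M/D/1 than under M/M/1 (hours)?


ρ = 40.76/100.47 = 0.4057
Wq(M/M/1) = ρ/(μ−λ) = 0.4057/59.71 = 0.006794 hr
Wq(M/D/1) = ρ/(2(μ−λ)) = 0.003397 hr
Savings = 0.006794 − 0.003397 = 0.003397 hr

Final: 0.003397 hr


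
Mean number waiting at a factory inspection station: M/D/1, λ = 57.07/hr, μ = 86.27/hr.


ρ = 57.07/86.27 = 0.6615
M/D/1: Lq = ρ²/(2(1−ρ)) = 0.4376/(2·0.3385) = 0.64646

Final: 0.64646


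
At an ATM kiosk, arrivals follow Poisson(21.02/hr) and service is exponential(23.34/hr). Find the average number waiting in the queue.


ρ = 21.02/23.34 = 0.9006
Lq = ρ²/(1−ρ) = 0.8111/0.09940 = 8.1597

Final: 8.1597


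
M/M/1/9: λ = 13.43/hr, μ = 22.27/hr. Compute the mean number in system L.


ρ = 13.43/22.27 = 0.6031
L = ρ[1 − (K+1)ρ^K + Kρ^(K+1)] / [(1−ρ)(1−ρ^(K+1))]
Numerator: 0.6031·(1 − 10·0.010549 + 9·0.006361) = 0.573965
Denominator: (0.3969)·(0.993639) = 0.394421
L = 0.573965/0.394421 = 1.4552

Final: 1.4552


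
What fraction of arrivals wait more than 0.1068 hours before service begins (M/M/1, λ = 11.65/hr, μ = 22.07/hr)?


ρ = 11.65/22.07 = 0.5279
P(Wq > t) = ρ·e^{−(μ−λ)t} = 0.5279·e^{−1.1129}
= 0.5279·0.328619 = 0.173467

Final: 0.173467


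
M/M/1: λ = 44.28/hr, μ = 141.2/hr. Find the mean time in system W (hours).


W = 1/(μ−λ) = 1/(141.2 − 44.28) = 1/96.92 = 0.01032 hr

Final: 0.01032 hr


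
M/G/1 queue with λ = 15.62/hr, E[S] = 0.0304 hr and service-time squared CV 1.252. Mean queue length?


ρ = λ·E[S] = 15.62·0.0304 = 0.4748
Lq = ρ²(1+C_s²)/(2(1−ρ)) = 0.2255·(1+1.252)/(2·0.5252)
= 0.2255·2.2520/1.0503 = 0.48346

Final: 0.48346


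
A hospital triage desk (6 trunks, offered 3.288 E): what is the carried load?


B(6,3.288) = 0.068969 (Erlang-B)
Carried load = a(1 − B) = 3.288·(1 − 0.068969) = 3.288·0.931031 = 3.0612 E

Final: 3.0612 Erlangs


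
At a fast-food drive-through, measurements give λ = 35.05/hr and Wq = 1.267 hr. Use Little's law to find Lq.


Lq = λWq = 35.05·1.267 = 44.4083

Final: 44.4083


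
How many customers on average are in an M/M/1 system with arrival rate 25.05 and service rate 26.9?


ρ = λ/μ = 25.05/26.9 = 0.9312
L = ρ/(1−ρ) = 0.9312/(1 − 0.9312) = 0.9312/0.06877 = 13.5405

Final: 13.5405


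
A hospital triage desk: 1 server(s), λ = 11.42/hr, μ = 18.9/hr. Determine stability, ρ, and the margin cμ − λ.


Total capacity cμ = 1·18.9 = 18.90/hr
ρ = λ/(cμ) = 11.42/18.90 = 0.6042
Stable ⇔ ρ < 1: YES
Spare capacity = cμ − λ = 18.90 − 11.42 = 7.48/hr

Final: ρ = 0.6042; stable; margin = 7.48/hr


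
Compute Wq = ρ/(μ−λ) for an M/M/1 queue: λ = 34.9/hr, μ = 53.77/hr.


ρ = 34.9/53.77 = 0.6491
Wq = ρ/(μ−λ) = 0.6491/(53.77 − 34.9) = 0.6491/18.87 = 0.03440 hr

Final: 0.03440 hr


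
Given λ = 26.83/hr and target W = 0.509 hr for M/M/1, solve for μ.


W = 1/(μ−λ) ⇒ μ − λ = 1/W = 1/0.509 = 1.9646
μ = λ + 1/W = 26.83 + 1.9646 = 28.7946 per hr

Final: 28.7946 /hr


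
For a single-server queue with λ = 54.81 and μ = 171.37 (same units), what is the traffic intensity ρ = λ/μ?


ρ = λ/μ = 54.81/171.37 = 0.3198

Final: 0.3198


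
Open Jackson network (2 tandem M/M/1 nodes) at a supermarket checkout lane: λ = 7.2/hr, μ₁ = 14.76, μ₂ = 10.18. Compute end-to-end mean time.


Each node sees arrival rate λ = 7.2/hr (tandem ⇒ throughput preserved).
W₁ = 1/(μ₁−λ) = 1/(14.76−7.2) = 0.13228 hr
W₂ = 1/(μ₂−λ) = 1/(10.18−7.2) = 0.33557 hr
W_total = W₁ + W₂ = 0.13228 + 0.33557 = 0.46785 hr

Final: 0.46785 hr


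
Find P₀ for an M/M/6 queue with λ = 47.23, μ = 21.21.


a = λ/μ = 47.23/21.21 = 2.2268; ρ = a/c = 0.3711
Σ_{k=0}^{5} a^k/k! (terms k=0..5) = 1.00000 + 2.22678 + 2.47927 + 1.84027 + 1.02447 + 0.45625 = 9.02704
Tail: a^6/(6!(1−ρ)) = 121.91683/(720·0.6289) = 0.26926
P₀ = 1/(9.02704 + 0.26926) = 1/9.29630 = 0.107570

Final: 0.107570


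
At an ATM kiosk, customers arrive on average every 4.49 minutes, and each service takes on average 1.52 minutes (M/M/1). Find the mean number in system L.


λ = 60/4.49 = 13.3630 /hr
μ = 60/1.52 = 39.4737 /hr
ρ = λ/μ = 13.3630/39.4737 = 0.3385
L = ρ/(1−ρ) = 0.3385/0.6615 = 0.5118

Final: 0.5118


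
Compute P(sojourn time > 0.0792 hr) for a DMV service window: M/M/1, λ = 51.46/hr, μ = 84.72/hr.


W ~ Exponential(μ−λ) for M/M/1.
μ − λ = 84.72 − 51.46 = 33.2600
P(W > t) = e^{−(μ−λ)t} = e^{−2.6342} = 0.071777

Final: 0.071777


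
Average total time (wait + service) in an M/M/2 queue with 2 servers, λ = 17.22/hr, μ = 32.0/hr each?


a = 0.5381; ρ = 0.2691; P₀ = 0.575967
Lq = P₀·a^c·ρ/(c!(1−ρ)²) = 0.04200
Wq = Lq/λ = 0.04200/17.22 = 0.002439 hr
W = Wq + 1/μ = 0.002439 + 0.03125 = 0.03369 hr

Final: 0.03369 hr


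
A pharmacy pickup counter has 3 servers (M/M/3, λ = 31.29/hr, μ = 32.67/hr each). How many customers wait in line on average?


a = λ/μ = 0.9578; ρ = a/3 = 0.3193
P₀ = 0.380010
Lq = P₀·a^c·ρ / (c!·(1−ρ)²) = 0.380010·0.87856·0.3193/(6·0.46342)
= 0.03833

Final: 0.03833


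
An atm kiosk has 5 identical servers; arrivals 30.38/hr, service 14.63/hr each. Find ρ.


ρ = λ/(cμ) = 30.38/(5·14.63) = 30.38/73.15 = 0.4153

Final: 0.4153


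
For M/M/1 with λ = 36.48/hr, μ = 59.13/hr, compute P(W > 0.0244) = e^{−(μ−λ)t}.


W ~ Exponential(μ−λ) for M/M/1.
μ − λ = 59.13 − 36.48 = 22.6500
P(W > t) = e^{−(μ−λ)t} = e^{−0.5527} = 0.575417

Final: 0.575417


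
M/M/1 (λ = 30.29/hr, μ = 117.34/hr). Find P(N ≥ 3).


ρ = 30.29/117.34 = 0.2581
P(N ≥ n) = ρ^n = 0.2581^3 = 0.017201

Final: 0.017201


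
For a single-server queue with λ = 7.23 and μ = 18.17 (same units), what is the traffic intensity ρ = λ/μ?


ρ = λ/μ = 7.23/18.17 = 0.3979

Final: 0.3979


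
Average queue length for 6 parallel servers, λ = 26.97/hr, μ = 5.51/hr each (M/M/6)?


a = λ/μ = 4.8947; ρ = a/6 = 0.8158
P₀ = 0.005307
Lq = P₀·a^c·ρ / (c!·(1−ρ)²) = 0.005307·13752.32368·0.8158/(720·0.03393)
= 2.43683

Final: 2.43683


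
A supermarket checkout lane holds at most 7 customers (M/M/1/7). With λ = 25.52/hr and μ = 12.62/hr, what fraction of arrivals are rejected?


ρ = λ/μ = 25.52/12.62 = 2.0222
P_K = (1−ρ)ρ^K/(1−ρ^(K+1)) = (-1.0222·138.276764)/(1 − 279.621474)
= -141.344711/-278.621474 = 0.507300

Final: 0.507300


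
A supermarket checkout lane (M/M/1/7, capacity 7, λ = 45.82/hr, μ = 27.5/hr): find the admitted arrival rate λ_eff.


ρ = 1.6662; P_K = (1−ρ)ρ^7/(1−ρ^8) = 0.406672
λ_eff = λ(1 − P_K) = 45.82·(1 − 0.406672) = 45.82·0.593328 = 27.1863 /hr

Final: 27.1863 /hr


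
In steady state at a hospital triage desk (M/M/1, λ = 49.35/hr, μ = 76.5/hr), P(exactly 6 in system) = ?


ρ = 49.35/76.5 = 0.6451
P_n = (1−ρ)·ρ^n = (1 − 0.6451)·0.6451^6 = 0.3549·0.072070 = 0.025578

Final: 0.025578


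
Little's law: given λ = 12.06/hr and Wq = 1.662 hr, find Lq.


Lq = λWq = 12.06·1.662 = 20.0437

Final: 20.0437


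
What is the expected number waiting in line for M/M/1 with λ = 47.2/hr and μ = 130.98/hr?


ρ = 47.2/130.98 = 0.3604
Lq = ρ²/(1−ρ) = 0.1299/0.6396 = 0.2030

Final: 0.2030
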